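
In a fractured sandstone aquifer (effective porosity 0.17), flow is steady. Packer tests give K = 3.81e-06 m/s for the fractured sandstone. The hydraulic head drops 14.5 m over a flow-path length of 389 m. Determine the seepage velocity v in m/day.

0.0722

Convert K: 3.81e-06 m/s × 86400 = 0.3292 m/day.
Hydraulic gradient i = Δh / L = 14.5 / 389 = 0.03728.
Darcy flux q = K · i = 0.3292 × 0.03728 = 0.01227 m/day.
Seepage velocity v = q / n_e = 0.01227 / 0.17 = 0.07218 m/day.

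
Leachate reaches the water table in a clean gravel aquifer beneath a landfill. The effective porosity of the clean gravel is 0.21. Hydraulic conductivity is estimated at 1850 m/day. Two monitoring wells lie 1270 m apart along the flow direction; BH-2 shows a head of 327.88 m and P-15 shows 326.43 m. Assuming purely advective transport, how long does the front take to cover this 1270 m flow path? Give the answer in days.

Hydraulic gradient i = (327.88 − 326.43) / 1270 = 1.45 / 1270 = 0.001142.
Darcy flux q = K · i = 1850 × 0.001142 = 2.112 m/day.
Seepage velocity v = q / n_e = 2.112 / 0.21 = 10.06 m/day.
Travel time t = L / v = 1270 / 10.06 = 126.3 days.

126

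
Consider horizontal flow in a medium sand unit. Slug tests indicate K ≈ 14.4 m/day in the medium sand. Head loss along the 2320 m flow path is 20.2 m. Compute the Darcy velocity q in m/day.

0.125

Hydraulic gradient i = Δh / L = 20.2 / 2320 = 0.008707.
Specific discharge q = K · i = 14.40 × 0.008707 = 0.1254 m/day.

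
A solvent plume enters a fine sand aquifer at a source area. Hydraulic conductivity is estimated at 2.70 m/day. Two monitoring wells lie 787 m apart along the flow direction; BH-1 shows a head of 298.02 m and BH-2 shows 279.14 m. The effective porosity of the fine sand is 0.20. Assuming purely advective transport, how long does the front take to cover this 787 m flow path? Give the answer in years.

Hydraulic gradient i = (298.02 − 279.14) / 787 = 18.88 / 787 = 0.02399.
Darcy flux q = K · i = 2.700 × 0.02399 = 0.06477 m/day.
Seepage velocity v = q / n_e = 0.06477 / 0.20 = 0.3239 m/day.
Travel time t = L / v = 787 / 0.3239 = 2430 days = 6.653 years.

6.65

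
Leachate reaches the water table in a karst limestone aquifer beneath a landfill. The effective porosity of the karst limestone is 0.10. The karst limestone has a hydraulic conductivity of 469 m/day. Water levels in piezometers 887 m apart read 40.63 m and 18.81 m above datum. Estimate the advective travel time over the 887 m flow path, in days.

Hydraulic gradient i = (40.63 − 18.81) / 887 = 21.82 / 887 = 0.02460.
Darcy flux q = K · i = 469.0 × 0.02460 = 11.54 m/day.
Seepage velocity v = q / n_e = 11.54 / 0.10 = 115.4 m/day.
Travel time t = L / v = 887 / 115.4 = 7.688 days.

7.69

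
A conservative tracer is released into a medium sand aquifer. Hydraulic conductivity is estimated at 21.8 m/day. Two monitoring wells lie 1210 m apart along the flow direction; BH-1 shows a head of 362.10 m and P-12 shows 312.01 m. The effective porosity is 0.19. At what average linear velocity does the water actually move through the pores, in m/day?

4.75

Hydraulic gradient i = (362.10 − 312.01) / 1210 = 50.09 / 1210 = 0.04140.
Darcy flux q = K · i = 21.80 × 0.04140 = 0.9024 m/day.
Seepage velocity v = q / n_e = 0.9024 / 0.19 = 4.750 m/day.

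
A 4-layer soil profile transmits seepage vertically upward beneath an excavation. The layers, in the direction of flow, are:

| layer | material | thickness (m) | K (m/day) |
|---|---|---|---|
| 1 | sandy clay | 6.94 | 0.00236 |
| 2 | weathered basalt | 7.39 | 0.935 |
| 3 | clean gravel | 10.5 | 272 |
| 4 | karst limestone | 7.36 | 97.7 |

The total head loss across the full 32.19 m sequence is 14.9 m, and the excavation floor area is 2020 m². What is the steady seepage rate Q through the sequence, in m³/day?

Flow is perpendicular to layering, so the layers act in series and the equivalent K is the thickness-weighted harmonic mean.
Total thickness L = 6.94 + 7.39 + 10.5 + 7.36 = 32.19 m.
Σ(b_i/K_i) = 6.94/0.00236 + 7.39/0.935 + 10.5/272 + 7.36/97.7 = 2949 d.
K_eq = L / Σ(b_i/K_i) = 32.19 / 2949 = 0.01092 m/day.
Q = K_eq · A · (Δh/L) = 0.01092 × 2020 × (14.9/32.19) = 10.21 m³/day.

10.2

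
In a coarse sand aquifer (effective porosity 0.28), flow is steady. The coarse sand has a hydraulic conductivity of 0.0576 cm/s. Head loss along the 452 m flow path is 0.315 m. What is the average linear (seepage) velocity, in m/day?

0.124

Convert K: 0.0576 cm/s × 864 = 49.77 m/day.
Hydraulic gradient i = Δh / L = 0.315 / 452 = 0.0006969.
Darcy flux q = K · i = 49.77 × 0.0006969 = 0.03468 m/day.
Seepage velocity v = q / n_e = 0.03468 / 0.28 = 0.1239 m/day.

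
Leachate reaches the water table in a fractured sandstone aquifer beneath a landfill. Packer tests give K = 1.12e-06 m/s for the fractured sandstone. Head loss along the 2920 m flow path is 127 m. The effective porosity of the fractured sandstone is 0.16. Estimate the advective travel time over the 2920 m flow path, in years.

304

Convert K: 1.12e-06 m/s × 86400 = 0.09677 m/day.
Hydraulic gradient i = Δh / L = 127 / 2920 = 0.04349.
Darcy flux q = K · i = 0.09677 × 0.04349 = 0.004209 m/day.
Seepage velocity v = q / n_e = 0.004209 / 0.16 = 0.02630 m/day.
Travel time t = L / v = 2920 / 0.02630 = 1.110e+05 days = 303.9 years.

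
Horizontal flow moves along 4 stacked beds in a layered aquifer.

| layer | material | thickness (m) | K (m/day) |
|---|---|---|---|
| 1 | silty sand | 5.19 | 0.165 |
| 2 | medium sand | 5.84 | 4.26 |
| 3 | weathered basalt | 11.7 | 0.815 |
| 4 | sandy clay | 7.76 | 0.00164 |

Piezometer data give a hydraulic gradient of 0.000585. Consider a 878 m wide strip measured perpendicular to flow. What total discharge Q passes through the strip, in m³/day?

18.1

Flow is parallel to layering, so each bed carries its own Darcy discharge and the transmissivities add.
Σ(K_i·b_i) = 0.165×5.19 + 4.26×5.84 + 0.815×11.7 + 0.00164×7.76 = 35.28 m²/day.
Hydraulic gradient i = 0.000585.
Q = Σ(K_i·b_i) · W · i = 35.28 × 878 × 0.0005850 = 18.12 m³/day.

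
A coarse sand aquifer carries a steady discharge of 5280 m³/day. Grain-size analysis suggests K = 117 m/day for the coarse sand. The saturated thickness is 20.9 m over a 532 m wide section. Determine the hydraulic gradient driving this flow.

Cross-sectional area A = 532 × 20.9 = 11119 m².
From Q = K·A·i, i = Q / (K·A) = 5280 / (117.0 × 11119) = 0.004059.

0.00406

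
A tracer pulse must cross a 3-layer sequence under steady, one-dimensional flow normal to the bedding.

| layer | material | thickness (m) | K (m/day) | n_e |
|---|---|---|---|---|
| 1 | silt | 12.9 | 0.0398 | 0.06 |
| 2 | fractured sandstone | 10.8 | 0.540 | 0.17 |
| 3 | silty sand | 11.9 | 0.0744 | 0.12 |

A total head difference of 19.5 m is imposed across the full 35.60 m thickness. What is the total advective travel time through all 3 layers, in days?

104

With flow normal to the layers, continuity requires the same specific discharge q through every layer.
Σ(b_i/K_i) = 12.9/0.0398 + 10.8/0.540 + 11.9/0.0744 = 504.1 d.
q = Δh / Σ(b_i/K_i) = 19.5 / 504.1 = 0.03869 m/day.
In each layer the seepage velocity is v_i = q/n_i, so the layer transit time is t_i = b_i·n_i / q:
  layer 1 (silt): t_1 = 12.9 × 0.06 / 0.03869 = 20.01 d
  layer 2 (fractured sandstone): t_2 = 10.8 × 0.17 / 0.03869 = 47.46 d
  layer 3 (silty sand): t_3 = 11.9 × 0.12 / 0.03869 = 36.91 d
Total t = Σ t_i = 104.4 days.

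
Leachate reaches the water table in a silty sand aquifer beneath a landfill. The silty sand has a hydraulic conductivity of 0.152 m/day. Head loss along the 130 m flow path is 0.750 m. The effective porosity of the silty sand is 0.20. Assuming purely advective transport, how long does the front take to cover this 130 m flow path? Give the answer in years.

81.2

Hydraulic gradient i = Δh / L = 0.750 / 130 = 0.005769.
Darcy flux q = K · i = 0.1520 × 0.005769 = 0.0008769 m/day.
Seepage velocity v = q / n_e = 0.0008769 / 0.20 = 0.004385 m/day.
Travel time t = L / v = 130 / 0.004385 = 29649 days = 81.17 years.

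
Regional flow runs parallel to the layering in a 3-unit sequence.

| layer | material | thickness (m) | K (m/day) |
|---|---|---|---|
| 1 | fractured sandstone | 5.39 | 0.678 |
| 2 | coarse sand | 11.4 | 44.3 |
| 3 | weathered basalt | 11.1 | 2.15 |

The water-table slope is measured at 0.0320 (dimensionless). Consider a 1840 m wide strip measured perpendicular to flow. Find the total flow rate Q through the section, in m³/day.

Flow is parallel to layering, so each bed carries its own Darcy discharge and the transmissivities add.
Σ(K_i·b_i) = 0.678×5.39 + 44.3×11.4 + 2.15×11.1 = 532.5 m²/day.
Hydraulic gradient i = 0.0320.
Q = Σ(K_i·b_i) · W · i = 532.5 × 1840 × 0.03200 = 31356 m³/day.

31400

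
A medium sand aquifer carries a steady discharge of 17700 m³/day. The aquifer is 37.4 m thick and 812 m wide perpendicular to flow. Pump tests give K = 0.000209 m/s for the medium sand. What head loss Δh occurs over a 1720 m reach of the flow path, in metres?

Convert K: 0.000209 m/s × 86400 = 18.06 m/day.
Cross-sectional area A = 812 × 37.4 = 30369 m².
From Q = K·A·i, i = Q / (K·A) = 17700 / (18.06 × 30369) = 0.03228.
Head loss Δh = i · L = 0.03228 × 1720 = 55.52 m.

55.5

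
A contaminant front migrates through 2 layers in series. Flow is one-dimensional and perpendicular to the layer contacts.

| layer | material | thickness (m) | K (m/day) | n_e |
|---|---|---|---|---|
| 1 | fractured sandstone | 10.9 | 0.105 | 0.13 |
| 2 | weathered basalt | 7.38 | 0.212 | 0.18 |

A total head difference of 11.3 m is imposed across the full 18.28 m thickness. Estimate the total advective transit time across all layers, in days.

With flow normal to the layers, continuity requires the same specific discharge q through every layer.
Σ(b_i/K_i) = 10.9/0.105 + 7.38/0.212 = 138.6 d.
q = Δh / Σ(b_i/K_i) = 11.3 / 138.6 = 0.08152 m/day.
In each layer the seepage velocity is v_i = q/n_i, so the layer transit time is t_i = b_i·n_i / q:
  layer 1 (fractured sandstone): t_1 = 10.9 × 0.13 / 0.08152 = 17.38 d
  layer 2 (weathered basalt): t_2 = 7.38 × 0.18 / 0.08152 = 16.30 d
Total t = Σ t_i = 33.68 days.

33.7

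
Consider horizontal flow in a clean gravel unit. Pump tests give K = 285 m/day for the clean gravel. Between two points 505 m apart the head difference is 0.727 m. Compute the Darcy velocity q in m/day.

Hydraulic gradient i = Δh / L = 0.727 / 505 = 0.001440.
Specific discharge q = K · i = 285.0 × 0.001440 = 0.4103 m/day.

0.410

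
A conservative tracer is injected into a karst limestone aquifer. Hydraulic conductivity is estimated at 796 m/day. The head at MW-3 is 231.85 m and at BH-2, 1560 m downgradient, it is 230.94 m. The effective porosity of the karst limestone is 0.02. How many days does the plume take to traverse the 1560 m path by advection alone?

Hydraulic gradient i = (231.85 − 230.94) / 1560 = 0.91 / 1560 = 0.0005833.
Darcy flux q = K · i = 796.0 × 0.0005833 = 0.4643 m/day.
Seepage velocity v = q / n_e = 0.4643 / 0.02 = 23.22 m/day.
Travel time t = L / v = 1560 / 23.22 = 67.19 days.

67.2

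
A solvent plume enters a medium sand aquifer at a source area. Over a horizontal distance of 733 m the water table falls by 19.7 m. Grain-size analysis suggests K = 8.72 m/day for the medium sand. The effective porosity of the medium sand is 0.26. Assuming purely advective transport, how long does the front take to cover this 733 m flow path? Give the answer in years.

2.23

Hydraulic gradient i = Δh / L = 19.7 / 733 = 0.02688.
Darcy flux q = K · i = 8.720 × 0.02688 = 0.2344 m/day.
Seepage velocity v = q / n_e = 0.2344 / 0.26 = 0.9014 m/day.
Travel time t = L / v = 733 / 0.9014 = 813.2 days = 2.226 years.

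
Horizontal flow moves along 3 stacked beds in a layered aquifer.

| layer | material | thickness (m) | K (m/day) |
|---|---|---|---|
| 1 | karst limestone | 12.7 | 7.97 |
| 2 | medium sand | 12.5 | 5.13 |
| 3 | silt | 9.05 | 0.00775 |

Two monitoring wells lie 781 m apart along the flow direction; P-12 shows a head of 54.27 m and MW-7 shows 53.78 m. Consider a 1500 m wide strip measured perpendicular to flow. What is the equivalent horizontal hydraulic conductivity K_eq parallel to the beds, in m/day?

4.83

Flow is parallel to layering, so each bed carries its own Darcy discharge and the transmissivities add.
Σ(K_i·b_i) = 7.97×12.7 + 5.13×12.5 + 0.00775×9.05 = 165.4 m²/day.
Total thickness b = 34.25 m, so K_eq = Σ(K_i·b_i)/b = 4.830 m/day.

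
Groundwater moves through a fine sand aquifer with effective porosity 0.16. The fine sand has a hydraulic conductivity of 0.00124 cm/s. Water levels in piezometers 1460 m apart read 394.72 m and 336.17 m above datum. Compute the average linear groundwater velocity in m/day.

0.269

Convert K: 0.00124 cm/s × 864 = 1.071 m/day.
Hydraulic gradient i = (394.72 − 336.17) / 1460 = 58.55 / 1460 = 0.04010.
Darcy flux q = K · i = 1.071 × 0.04010 = 0.04296 m/day.
Seepage velocity v = q / n_e = 0.04296 / 0.16 = 0.2685 m/day.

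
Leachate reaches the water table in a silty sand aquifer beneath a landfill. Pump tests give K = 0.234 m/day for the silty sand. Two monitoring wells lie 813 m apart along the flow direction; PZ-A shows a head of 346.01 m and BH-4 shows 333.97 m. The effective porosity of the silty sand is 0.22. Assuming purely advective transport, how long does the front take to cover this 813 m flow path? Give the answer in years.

141

Hydraulic gradient i = (346.01 − 333.97) / 813 = 12.04 / 813 = 0.01481.
Darcy flux q = K · i = 0.2340 × 0.01481 = 0.003465 m/day.
Seepage velocity v = q / n_e = 0.003465 / 0.22 = 0.01575 m/day.
Travel time t = L / v = 813 / 0.01575 = 51613 days = 141.3 years.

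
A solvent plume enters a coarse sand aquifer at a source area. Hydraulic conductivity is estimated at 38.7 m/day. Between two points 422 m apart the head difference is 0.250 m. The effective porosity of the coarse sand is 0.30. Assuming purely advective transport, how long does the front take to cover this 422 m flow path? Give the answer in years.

15.1

Hydraulic gradient i = Δh / L = 0.250 / 422 = 0.0005924.
Darcy flux q = K · i = 38.70 × 0.0005924 = 0.02293 m/day.
Seepage velocity v = q / n_e = 0.02293 / 0.30 = 0.07642 m/day.
Travel time t = L / v = 422 / 0.07642 = 5522 days = 15.12 years.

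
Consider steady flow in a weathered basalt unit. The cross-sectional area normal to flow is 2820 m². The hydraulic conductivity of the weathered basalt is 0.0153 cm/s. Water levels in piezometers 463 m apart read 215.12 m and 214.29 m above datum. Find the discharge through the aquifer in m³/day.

Convert K: 0.0153 cm/s × 864 = 13.22 m/day.
Hydraulic gradient i = (215.12 − 214.29) / 463 = 0.83 / 463 = 0.001793.
Darcy's law: Q = K · A · i = 13.22 × 2820 × 0.001793 = 66.83 m³/day.

66.8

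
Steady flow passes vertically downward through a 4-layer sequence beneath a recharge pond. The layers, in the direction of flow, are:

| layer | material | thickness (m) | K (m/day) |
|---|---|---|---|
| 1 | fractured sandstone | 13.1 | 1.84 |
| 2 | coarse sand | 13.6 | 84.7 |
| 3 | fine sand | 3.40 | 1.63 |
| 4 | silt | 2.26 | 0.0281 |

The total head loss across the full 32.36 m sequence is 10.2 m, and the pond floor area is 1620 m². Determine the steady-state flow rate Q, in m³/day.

Flow is perpendicular to layering, so the layers act in series and the equivalent K is the thickness-weighted harmonic mean.
Total thickness L = 13.1 + 13.6 + 3.40 + 2.26 = 32.36 m.
Σ(b_i/K_i) = 13.1/1.84 + 13.6/84.7 + 3.40/1.63 + 2.26/0.0281 = 89.79 d.
K_eq = L / Σ(b_i/K_i) = 32.36 / 89.79 = 0.3604 m/day.
Q = K_eq · A · (Δh/L) = 0.3604 × 1620 × (10.2/32.36) = 184.0 m³/day.

184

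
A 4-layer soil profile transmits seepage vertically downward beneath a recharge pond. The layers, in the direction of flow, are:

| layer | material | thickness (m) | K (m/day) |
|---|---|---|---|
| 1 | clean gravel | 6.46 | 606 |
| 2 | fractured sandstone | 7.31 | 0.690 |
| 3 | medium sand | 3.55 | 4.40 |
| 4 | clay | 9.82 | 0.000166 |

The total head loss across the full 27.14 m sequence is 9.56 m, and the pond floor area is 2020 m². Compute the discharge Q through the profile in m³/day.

0.326

Flow is perpendicular to layering, so the layers act in series and the equivalent K is the thickness-weighted harmonic mean.
Total thickness L = 6.46 + 7.31 + 3.55 + 9.82 = 27.14 m.
Σ(b_i/K_i) = 6.46/606 + 7.31/0.690 + 3.55/4.40 + 9.82/0.000166 = 59168 d.
K_eq = L / Σ(b_i/K_i) = 27.14 / 59168 = 0.0004587 m/day.
Q = K_eq · A · (Δh/L) = 0.0004587 × 2020 × (9.56/27.14) = 0.3264 m³/day.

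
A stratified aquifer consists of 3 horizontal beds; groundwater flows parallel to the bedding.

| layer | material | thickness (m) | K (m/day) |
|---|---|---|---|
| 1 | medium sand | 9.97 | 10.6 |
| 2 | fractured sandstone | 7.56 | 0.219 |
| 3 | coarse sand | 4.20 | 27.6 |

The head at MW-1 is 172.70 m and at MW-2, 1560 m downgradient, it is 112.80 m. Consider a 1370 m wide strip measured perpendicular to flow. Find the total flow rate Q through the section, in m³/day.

Flow is parallel to layering, so each bed carries its own Darcy discharge and the transmissivities add.
Σ(K_i·b_i) = 10.6×9.97 + 0.219×7.56 + 27.6×4.20 = 223.3 m²/day.
Hydraulic gradient i = (172.70 − 112.80) / 1560 = 59.9 / 1560 = 0.03840.
Q = Σ(K_i·b_i) · W · i = 223.3 × 1370 × 0.03840 = 11744 m³/day.

11700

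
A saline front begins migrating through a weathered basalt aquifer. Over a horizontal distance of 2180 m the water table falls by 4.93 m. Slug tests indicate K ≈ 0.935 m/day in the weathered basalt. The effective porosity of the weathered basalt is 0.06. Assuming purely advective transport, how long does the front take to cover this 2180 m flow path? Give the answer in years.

169

Hydraulic gradient i = Δh / L = 4.93 / 2180 = 0.002261.
Darcy flux q = K · i = 0.9350 × 0.002261 = 0.002114 m/day.
Seepage velocity v = q / n_e = 0.002114 / 0.06 = 0.03524 m/day.
Travel time t = L / v = 2180 / 0.03524 = 61859 days = 169.4 years.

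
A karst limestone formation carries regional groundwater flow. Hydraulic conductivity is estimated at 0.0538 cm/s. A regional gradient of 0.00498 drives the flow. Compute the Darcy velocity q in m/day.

Convert K: 0.0538 cm/s × 864 = 46.48 m/day.
Hydraulic gradient i = 0.00498.
Specific discharge q = K · i = 46.48 × 0.004980 = 0.2315 m/day.

0.231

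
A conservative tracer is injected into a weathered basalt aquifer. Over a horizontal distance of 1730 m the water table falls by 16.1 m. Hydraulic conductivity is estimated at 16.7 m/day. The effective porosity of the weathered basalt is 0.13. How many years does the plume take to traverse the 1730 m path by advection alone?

Hydraulic gradient i = Δh / L = 16.1 / 1730 = 0.009306.
Darcy flux q = K · i = 16.70 × 0.009306 = 0.1554 m/day.
Seepage velocity v = q / n_e = 0.1554 / 0.13 = 1.196 m/day.
Travel time t = L / v = 1730 / 1.196 = 1447 days = 3.962 years.

3.96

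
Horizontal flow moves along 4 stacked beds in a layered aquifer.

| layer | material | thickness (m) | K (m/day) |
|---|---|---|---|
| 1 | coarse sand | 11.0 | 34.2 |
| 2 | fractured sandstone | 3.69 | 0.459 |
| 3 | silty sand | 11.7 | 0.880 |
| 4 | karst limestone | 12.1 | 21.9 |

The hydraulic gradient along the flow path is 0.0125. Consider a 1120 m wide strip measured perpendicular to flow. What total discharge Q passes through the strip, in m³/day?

9140

Flow is parallel to layering, so each bed carries its own Darcy discharge and the transmissivities add.
Σ(K_i·b_i) = 34.2×11.0 + 0.459×3.69 + 0.880×11.7 + 21.9×12.1 = 653.2 m²/day.
Hydraulic gradient i = 0.0125.
Q = Σ(K_i·b_i) · W · i = 653.2 × 1120 × 0.01250 = 9145 m³/day.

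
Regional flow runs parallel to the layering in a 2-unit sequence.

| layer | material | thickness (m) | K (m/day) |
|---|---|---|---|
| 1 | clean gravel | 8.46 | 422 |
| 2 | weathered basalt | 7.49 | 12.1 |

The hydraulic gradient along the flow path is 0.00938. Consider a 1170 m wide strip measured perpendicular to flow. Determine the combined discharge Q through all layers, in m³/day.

Flow is parallel to layering, so each bed carries its own Darcy discharge and the transmissivities add.
Σ(K_i·b_i) = 422×8.46 + 12.1×7.49 = 3661 m²/day.
Hydraulic gradient i = 0.00938.
Q = Σ(K_i·b_i) · W · i = 3661 × 1170 × 0.009380 = 40175 m³/day.

40200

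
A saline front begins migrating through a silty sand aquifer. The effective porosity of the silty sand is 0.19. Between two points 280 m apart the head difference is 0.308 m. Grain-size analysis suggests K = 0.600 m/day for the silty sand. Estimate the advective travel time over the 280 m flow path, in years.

Hydraulic gradient i = Δh / L = 0.308 / 280 = 0.001100.
Darcy flux q = K · i = 0.6000 × 0.001100 = 0.0006600 m/day.
Seepage velocity v = q / n_e = 0.0006600 / 0.19 = 0.003474 m/day.
Travel time t = L / v = 280 / 0.003474 = 80606 days = 220.7 years.

221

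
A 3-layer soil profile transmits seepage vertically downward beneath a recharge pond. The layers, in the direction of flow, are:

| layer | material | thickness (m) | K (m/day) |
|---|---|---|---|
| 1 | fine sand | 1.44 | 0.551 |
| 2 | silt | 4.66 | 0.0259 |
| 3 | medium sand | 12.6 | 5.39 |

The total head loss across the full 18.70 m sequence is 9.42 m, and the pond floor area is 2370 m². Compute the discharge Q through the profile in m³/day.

121

Flow is perpendicular to layering, so the layers act in series and the equivalent K is the thickness-weighted harmonic mean.
Total thickness L = 1.44 + 4.66 + 12.6 = 18.70 m.
Σ(b_i/K_i) = 1.44/0.551 + 4.66/0.0259 + 12.6/5.39 = 184.9 d.
K_eq = L / Σ(b_i/K_i) = 18.70 / 184.9 = 0.1012 m/day.
Q = K_eq · A · (Δh/L) = 0.1012 × 2370 × (9.42/18.70) = 120.8 m³/day.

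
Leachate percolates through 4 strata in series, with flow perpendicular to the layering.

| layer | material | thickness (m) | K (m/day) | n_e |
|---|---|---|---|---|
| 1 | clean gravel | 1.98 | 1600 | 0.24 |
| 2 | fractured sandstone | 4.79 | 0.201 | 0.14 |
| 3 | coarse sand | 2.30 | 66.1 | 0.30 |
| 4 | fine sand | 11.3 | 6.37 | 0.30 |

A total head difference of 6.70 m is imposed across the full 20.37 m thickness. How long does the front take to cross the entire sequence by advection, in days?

20.0

With flow normal to the layers, continuity requires the same specific discharge q through every layer.
Σ(b_i/K_i) = 1.98/1600 + 4.79/0.201 + 2.30/66.1 + 11.3/6.37 = 25.64 d.
q = Δh / Σ(b_i/K_i) = 6.70 / 25.64 = 0.2613 m/day.
In each layer the seepage velocity is v_i = q/n_i, so the layer transit time is t_i = b_i·n_i / q:
  layer 1 (clean gravel): t_1 = 1.98 × 0.24 / 0.2613 = 1.819 d
  layer 2 (fractured sandstone): t_2 = 4.79 × 0.14 / 0.2613 = 2.566 d
  layer 3 (coarse sand): t_3 = 2.30 × 0.30 / 0.2613 = 2.641 d
  layer 4 (fine sand): t_4 = 11.3 × 0.30 / 0.2613 = 12.97 d
Total t = Σ t_i = 20.00 days.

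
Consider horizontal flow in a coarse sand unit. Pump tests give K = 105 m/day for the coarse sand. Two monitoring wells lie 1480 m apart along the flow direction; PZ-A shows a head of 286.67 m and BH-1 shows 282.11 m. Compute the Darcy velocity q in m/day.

Hydraulic gradient i = (286.67 − 282.11) / 1480 = 4.56 / 1480 = 0.003081.
Specific discharge q = K · i = 105.0 × 0.003081 = 0.3235 m/day.

0.324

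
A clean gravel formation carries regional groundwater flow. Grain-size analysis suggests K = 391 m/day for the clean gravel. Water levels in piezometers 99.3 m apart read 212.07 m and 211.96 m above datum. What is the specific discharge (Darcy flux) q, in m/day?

Hydraulic gradient i = (212.07 − 211.96) / 99.3 = 0.11 / 99.3 = 0.001108.
Specific discharge q = K · i = 391.0 × 0.001108 = 0.4331 m/day.

0.433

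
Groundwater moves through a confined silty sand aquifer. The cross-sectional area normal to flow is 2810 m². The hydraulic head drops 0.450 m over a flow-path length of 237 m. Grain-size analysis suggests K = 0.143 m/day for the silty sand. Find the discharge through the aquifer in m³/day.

Hydraulic gradient i = Δh / L = 0.450 / 237 = 0.001899.
Darcy's law: Q = K · A · i = 0.1430 × 2810 × 0.001899 = 0.7630 m³/day.

0.763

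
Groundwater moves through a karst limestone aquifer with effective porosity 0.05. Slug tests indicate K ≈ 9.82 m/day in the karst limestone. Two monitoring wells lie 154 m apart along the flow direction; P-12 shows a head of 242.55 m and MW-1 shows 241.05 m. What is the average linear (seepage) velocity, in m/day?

1.91

Hydraulic gradient i = (242.55 − 241.05) / 154 = 1.5 / 154 = 0.009740.
Darcy flux q = K · i = 9.820 × 0.009740 = 0.09565 m/day.
Seepage velocity v = q / n_e = 0.09565 / 0.05 = 1.913 m/day.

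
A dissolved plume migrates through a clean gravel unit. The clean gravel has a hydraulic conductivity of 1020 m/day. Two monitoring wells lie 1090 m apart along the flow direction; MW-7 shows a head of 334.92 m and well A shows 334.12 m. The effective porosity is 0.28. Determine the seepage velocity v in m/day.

Hydraulic gradient i = (334.92 − 334.12) / 1090 = 0.8 / 1090 = 0.0007339.
Darcy flux q = K · i = 1020 × 0.0007339 = 0.7486 m/day.
Seepage velocity v = q / n_e = 0.7486 / 0.28 = 2.674 m/day.

2.67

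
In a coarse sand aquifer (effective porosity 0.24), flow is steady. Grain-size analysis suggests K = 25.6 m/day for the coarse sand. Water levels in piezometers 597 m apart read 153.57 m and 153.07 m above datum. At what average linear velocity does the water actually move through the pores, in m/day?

0.0893

Hydraulic gradient i = (153.57 − 153.07) / 597 = 0.5 / 597 = 0.0008375.
Darcy flux q = K · i = 25.60 × 0.0008375 = 0.02144 m/day.
Seepage velocity v = q / n_e = 0.02144 / 0.24 = 0.08934 m/day.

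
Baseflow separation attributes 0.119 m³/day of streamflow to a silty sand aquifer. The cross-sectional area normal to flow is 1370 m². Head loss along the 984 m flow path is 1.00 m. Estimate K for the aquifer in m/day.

0.0855

Hydraulic gradient i = Δh / L = 1.00 / 984 = 0.001016.
From Q = K·A·i, K = Q / (A·i) = 0.119 / (1370 × 0.001016) = 0.08547 m/day.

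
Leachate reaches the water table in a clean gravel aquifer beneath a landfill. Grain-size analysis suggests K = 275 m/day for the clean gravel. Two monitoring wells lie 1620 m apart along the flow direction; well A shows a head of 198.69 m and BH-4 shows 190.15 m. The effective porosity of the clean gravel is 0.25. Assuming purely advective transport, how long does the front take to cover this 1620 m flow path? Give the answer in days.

279

Hydraulic gradient i = (198.69 − 190.15) / 1620 = 8.54 / 1620 = 0.005272.
Darcy flux q = K · i = 275.0 × 0.005272 = 1.450 m/day.
Seepage velocity v = q / n_e = 1.450 / 0.25 = 5.799 m/day.
Travel time t = L / v = 1620 / 5.799 = 279.4 days.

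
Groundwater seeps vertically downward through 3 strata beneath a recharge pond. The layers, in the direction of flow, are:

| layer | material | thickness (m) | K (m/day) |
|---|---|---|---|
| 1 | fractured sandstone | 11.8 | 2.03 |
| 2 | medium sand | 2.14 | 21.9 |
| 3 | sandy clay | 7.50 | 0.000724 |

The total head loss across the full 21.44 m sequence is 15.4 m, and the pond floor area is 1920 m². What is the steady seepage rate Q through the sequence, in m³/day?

2.85

Flow is perpendicular to layering, so the layers act in series and the equivalent K is the thickness-weighted harmonic mean.
Total thickness L = 11.8 + 2.14 + 7.50 = 21.44 m.
Σ(b_i/K_i) = 11.8/2.03 + 2.14/21.9 + 7.50/0.000724 = 10365 d.
K_eq = L / Σ(b_i/K_i) = 21.44 / 10365 = 0.002068 m/day.
Q = K_eq · A · (Δh/L) = 0.002068 × 1920 × (15.4/21.44) = 2.853 m³/day.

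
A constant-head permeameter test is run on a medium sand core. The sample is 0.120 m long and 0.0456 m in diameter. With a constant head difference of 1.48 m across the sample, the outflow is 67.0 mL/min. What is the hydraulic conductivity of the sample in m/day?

Cross-sectional area A = π·(d/2)² = π × (0.0456/2)² = 0.001633 m².
Convert discharge: 67.0 mL/min = 1.117e-06 m³/s.
Darcy's law rearranged: K = Q·L / (A·Δh) = 1.117e-06 × 0.120 / (0.001633 × 1.48) = 5.544e-05 m/s = 4.790 m/day.

4.79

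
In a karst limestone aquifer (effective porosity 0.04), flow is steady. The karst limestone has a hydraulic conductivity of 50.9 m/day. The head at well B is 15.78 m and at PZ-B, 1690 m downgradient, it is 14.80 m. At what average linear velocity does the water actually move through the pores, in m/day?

Hydraulic gradient i = (15.78 − 14.80) / 1690 = 0.98 / 1690 = 0.0005799.
Darcy flux q = K · i = 50.90 × 0.0005799 = 0.02952 m/day.
Seepage velocity v = q / n_e = 0.02952 / 0.04 = 0.7379 m/day.

0.738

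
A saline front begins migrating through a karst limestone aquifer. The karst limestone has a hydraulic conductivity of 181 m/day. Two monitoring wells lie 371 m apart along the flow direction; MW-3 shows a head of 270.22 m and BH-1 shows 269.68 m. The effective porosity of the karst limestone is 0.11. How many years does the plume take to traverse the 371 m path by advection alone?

0.424

Hydraulic gradient i = (270.22 − 269.68) / 371 = 0.54 / 371 = 0.001456.
Darcy flux q = K · i = 181.0 × 0.001456 = 0.2635 m/day.
Seepage velocity v = q / n_e = 0.2635 / 0.11 = 2.395 m/day.
Travel time t = L / v = 371 / 2.395 = 154.9 days = 0.4241 years.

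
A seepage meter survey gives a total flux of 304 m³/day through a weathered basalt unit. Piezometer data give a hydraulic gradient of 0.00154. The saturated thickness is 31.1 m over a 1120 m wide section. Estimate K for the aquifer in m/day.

Cross-sectional area A = 1120 × 31.1 = 34832 m².
Hydraulic gradient i = 0.00154.
From Q = K·A·i, K = Q / (A·i) = 304 / (34832 × 0.001540) = 5.667 m/day.

5.67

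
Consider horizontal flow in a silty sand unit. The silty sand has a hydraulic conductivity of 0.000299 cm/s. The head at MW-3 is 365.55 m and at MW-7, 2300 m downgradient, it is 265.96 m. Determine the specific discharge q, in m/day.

Convert K: 0.000299 cm/s × 864 = 0.2583 m/day.
Hydraulic gradient i = (365.55 − 265.96) / 2300 = 99.59 / 2300 = 0.04330.
Specific discharge q = K · i = 0.2583 × 0.04330 = 0.01119 m/day.

0.0112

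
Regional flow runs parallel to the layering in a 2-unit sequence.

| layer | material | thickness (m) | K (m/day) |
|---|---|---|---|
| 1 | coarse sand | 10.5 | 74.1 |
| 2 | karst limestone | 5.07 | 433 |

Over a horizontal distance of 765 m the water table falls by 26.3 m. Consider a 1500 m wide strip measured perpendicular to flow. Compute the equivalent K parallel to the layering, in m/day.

191

Flow is parallel to layering, so each bed carries its own Darcy discharge and the transmissivities add.
Σ(K_i·b_i) = 74.1×10.5 + 433×5.07 = 2973 m²/day.
Total thickness b = 15.57 m, so K_eq = Σ(K_i·b_i)/b = 191.0 m/day.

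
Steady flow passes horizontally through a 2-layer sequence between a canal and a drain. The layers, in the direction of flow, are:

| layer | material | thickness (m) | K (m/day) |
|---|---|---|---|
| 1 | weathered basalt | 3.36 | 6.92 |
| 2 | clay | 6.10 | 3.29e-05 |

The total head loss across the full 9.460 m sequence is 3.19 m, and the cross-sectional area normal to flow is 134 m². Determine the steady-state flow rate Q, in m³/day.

Flow is perpendicular to layering, so the layers act in series and the equivalent K is the thickness-weighted harmonic mean.
Total thickness L = 3.36 + 6.10 = 9.460 m.
Σ(b_i/K_i) = 3.36/6.92 + 6.10/3.29e-05 = 1.854e+05 d.
K_eq = L / Σ(b_i/K_i) = 9.460 / 1.854e+05 = 5.102e-05 m/day.
Q = K_eq · A · (Δh/L) = 5.102e-05 × 134 × (3.19/9.460) = 0.002305 m³/day.

0.00231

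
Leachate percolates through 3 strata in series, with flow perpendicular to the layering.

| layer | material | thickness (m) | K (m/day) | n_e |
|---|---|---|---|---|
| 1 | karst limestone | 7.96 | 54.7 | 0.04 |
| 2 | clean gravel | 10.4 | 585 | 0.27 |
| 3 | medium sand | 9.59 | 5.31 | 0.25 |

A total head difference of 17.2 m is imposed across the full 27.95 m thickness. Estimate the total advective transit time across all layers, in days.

0.632

With flow normal to the layers, continuity requires the same specific discharge q through every layer.
Σ(b_i/K_i) = 7.96/54.7 + 10.4/585 + 9.59/5.31 = 1.969 d.
q = Δh / Σ(b_i/K_i) = 17.2 / 1.969 = 8.734 m/day.
In each layer the seepage velocity is v_i = q/n_i, so the layer transit time is t_i = b_i·n_i / q:
  layer 1 (karst limestone): t_1 = 7.96 × 0.04 / 8.734 = 0.03646 d
  layer 2 (clean gravel): t_2 = 10.4 × 0.27 / 8.734 = 0.3215 d
  layer 3 (medium sand): t_3 = 9.59 × 0.25 / 8.734 = 0.2745 d
Total t = Σ t_i = 0.6325 days.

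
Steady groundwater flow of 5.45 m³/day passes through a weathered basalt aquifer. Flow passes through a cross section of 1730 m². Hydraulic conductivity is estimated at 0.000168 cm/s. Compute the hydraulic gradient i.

0.0217

Convert K: 0.000168 cm/s × 864 = 0.1452 m/day.
From Q = K·A·i, i = Q / (K·A) = 5.45 / (0.1452 × 1730) = 0.02170.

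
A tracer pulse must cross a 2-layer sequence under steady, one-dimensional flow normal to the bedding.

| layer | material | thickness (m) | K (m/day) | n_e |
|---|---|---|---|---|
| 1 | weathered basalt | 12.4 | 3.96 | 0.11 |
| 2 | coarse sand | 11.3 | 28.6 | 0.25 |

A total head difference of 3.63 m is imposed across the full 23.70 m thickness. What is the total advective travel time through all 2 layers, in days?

4.07

With flow normal to the layers, continuity requires the same specific discharge q through every layer.
Σ(b_i/K_i) = 12.4/3.96 + 11.3/28.6 = 3.526 d.
q = Δh / Σ(b_i/K_i) = 3.63 / 3.526 = 1.029 m/day.
In each layer the seepage velocity is v_i = q/n_i, so the layer transit time is t_i = b_i·n_i / q:
  layer 1 (weathered basalt): t_1 = 12.4 × 0.11 / 1.029 = 1.325 d
  layer 2 (coarse sand): t_2 = 11.3 × 0.25 / 1.029 = 2.744 d
Total t = Σ t_i = 4.069 days.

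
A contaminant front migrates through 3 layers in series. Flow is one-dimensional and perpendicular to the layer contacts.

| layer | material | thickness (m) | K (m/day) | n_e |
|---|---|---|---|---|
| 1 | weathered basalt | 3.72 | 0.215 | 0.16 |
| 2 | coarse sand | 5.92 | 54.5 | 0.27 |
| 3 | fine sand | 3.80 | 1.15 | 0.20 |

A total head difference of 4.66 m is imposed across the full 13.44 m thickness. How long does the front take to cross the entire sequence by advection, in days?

13.1

With flow normal to the layers, continuity requires the same specific discharge q through every layer.
Σ(b_i/K_i) = 3.72/0.215 + 5.92/54.5 + 3.80/1.15 = 20.72 d.
q = Δh / Σ(b_i/K_i) = 4.66 / 20.72 = 0.2250 m/day.
In each layer the seepage velocity is v_i = q/n_i, so the layer transit time is t_i = b_i·n_i / q:
  layer 1 (weathered basalt): t_1 = 3.72 × 0.16 / 0.2250 = 2.646 d
  layer 2 (coarse sand): t_2 = 5.92 × 0.27 / 0.2250 = 7.105 d
  layer 3 (fine sand): t_3 = 3.80 × 0.20 / 0.2250 = 3.378 d
Total t = Σ t_i = 13.13 days.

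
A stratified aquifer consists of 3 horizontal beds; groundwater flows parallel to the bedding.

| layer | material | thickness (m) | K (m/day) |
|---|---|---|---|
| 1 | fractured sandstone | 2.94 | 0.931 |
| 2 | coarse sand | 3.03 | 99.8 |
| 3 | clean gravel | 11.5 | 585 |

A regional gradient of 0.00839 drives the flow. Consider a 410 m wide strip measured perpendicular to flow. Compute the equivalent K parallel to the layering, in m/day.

403

Flow is parallel to layering, so each bed carries its own Darcy discharge and the transmissivities add.
Σ(K_i·b_i) = 0.931×2.94 + 99.8×3.03 + 585×11.5 = 7033 m²/day.
Total thickness b = 17.47 m, so K_eq = Σ(K_i·b_i)/b = 402.6 m/day.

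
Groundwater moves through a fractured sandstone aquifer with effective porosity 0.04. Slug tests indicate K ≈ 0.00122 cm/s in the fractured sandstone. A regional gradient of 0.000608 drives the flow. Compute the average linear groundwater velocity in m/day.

Convert K: 0.00122 cm/s × 864 = 1.054 m/day.
Hydraulic gradient i = 0.000608.
Darcy flux q = K · i = 1.054 × 0.0006080 = 0.0006409 m/day.
Seepage velocity v = q / n_e = 0.0006409 / 0.04 = 0.01602 m/day.

0.0160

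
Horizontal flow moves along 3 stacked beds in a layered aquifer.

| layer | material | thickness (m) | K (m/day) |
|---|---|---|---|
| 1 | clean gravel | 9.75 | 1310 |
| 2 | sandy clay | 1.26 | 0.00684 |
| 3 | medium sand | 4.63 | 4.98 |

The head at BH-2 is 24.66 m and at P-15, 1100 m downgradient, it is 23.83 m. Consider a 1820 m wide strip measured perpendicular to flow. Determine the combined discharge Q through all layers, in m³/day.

17600

Flow is parallel to layering, so each bed carries its own Darcy discharge and the transmissivities add.
Σ(K_i·b_i) = 1310×9.75 + 0.00684×1.26 + 4.98×4.63 = 12796 m²/day.
Hydraulic gradient i = (24.66 − 23.83) / 1100 = 0.83 / 1100 = 0.0007545.
Q = Σ(K_i·b_i) · W · i = 12796 × 1820 × 0.0007545 = 17572 m³/day.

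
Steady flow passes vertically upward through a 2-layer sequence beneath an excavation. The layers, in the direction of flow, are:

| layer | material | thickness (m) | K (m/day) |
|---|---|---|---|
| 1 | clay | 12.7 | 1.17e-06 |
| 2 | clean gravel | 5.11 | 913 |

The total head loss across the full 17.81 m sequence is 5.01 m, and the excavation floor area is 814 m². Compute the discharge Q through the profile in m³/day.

0.000376

Flow is perpendicular to layering, so the layers act in series and the equivalent K is the thickness-weighted harmonic mean.
Total thickness L = 12.7 + 5.11 = 17.81 m.
Σ(b_i/K_i) = 12.7/1.17e-06 + 5.11/913 = 1.085e+07 d.
K_eq = L / Σ(b_i/K_i) = 17.81 / 1.085e+07 = 1.641e-06 m/day.
Q = K_eq · A · (Δh/L) = 1.641e-06 × 814 × (5.01/17.81) = 0.0003757 m³/day.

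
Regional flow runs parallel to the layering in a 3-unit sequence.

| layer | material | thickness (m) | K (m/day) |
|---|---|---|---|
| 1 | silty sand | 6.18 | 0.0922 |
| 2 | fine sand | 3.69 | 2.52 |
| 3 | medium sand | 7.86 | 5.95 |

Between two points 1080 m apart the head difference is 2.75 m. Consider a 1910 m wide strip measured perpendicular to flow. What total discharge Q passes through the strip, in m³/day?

Flow is parallel to layering, so each bed carries its own Darcy discharge and the transmissivities add.
Σ(K_i·b_i) = 0.0922×6.18 + 2.52×3.69 + 5.95×7.86 = 56.64 m²/day.
Hydraulic gradient i = Δh / L = 2.75 / 1080 = 0.002546.
Q = Σ(K_i·b_i) · W · i = 56.64 × 1910 × 0.002546 = 275.4 m³/day.

275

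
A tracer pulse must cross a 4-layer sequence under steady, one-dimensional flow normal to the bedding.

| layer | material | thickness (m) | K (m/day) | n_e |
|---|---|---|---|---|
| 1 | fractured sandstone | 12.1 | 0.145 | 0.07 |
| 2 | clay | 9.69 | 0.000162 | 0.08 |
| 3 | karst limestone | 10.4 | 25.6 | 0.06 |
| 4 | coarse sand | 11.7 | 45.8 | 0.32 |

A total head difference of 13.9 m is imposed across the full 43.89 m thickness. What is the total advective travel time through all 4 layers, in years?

With flow normal to the layers, continuity requires the same specific discharge q through every layer.
Σ(b_i/K_i) = 12.1/0.145 + 9.69/0.000162 + 10.4/25.6 + 11.7/45.8 = 59899 d.
q = Δh / Σ(b_i/K_i) = 13.9 / 59899 = 0.0002321 m/day.
In each layer the seepage velocity is v_i = q/n_i, so the layer transit time is t_i = b_i·n_i / q:
  layer 1 (fractured sandstone): t_1 = 12.1 × 0.07 / 0.0002321 = 3650 d
  layer 2 (clay): t_2 = 9.69 × 0.08 / 0.0002321 = 3341 d
  layer 3 (karst limestone): t_3 = 10.4 × 0.06 / 0.0002321 = 2689 d
  layer 4 (coarse sand): t_4 = 11.7 × 0.32 / 0.0002321 = 16134 d
Total t = Σ t_i = 25813 days = 70.67 years.

70.7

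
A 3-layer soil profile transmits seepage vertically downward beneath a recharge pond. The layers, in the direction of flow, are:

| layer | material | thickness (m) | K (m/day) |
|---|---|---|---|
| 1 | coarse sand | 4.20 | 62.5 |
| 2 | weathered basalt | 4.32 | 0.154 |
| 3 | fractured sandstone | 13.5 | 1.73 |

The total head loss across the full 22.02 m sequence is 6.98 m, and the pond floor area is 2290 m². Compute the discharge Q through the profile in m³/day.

Flow is perpendicular to layering, so the layers act in series and the equivalent K is the thickness-weighted harmonic mean.
Total thickness L = 4.20 + 4.32 + 13.5 = 22.02 m.
Σ(b_i/K_i) = 4.20/62.5 + 4.32/0.154 + 13.5/1.73 = 35.92 d.
K_eq = L / Σ(b_i/K_i) = 22.02 / 35.92 = 0.6130 m/day.
Q = K_eq · A · (Δh/L) = 0.6130 × 2290 × (6.98/22.02) = 445.0 m³/day.

445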